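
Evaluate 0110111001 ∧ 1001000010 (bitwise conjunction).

AND: 1 only when both bits are 1
  0110111001
& 1001000010
------------
  0000000000
Decimal: 441 & 578 = 0



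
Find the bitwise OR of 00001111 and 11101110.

OR: 1 when either bit is 1
  00001111
| 11101110
----------
  11101111
Decimal: 15 | 238 = 239



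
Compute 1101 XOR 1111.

XOR: 1 when bits differ
  1101
^ 1111
------
  0010
Decimal: 13 ^ 15 = 2



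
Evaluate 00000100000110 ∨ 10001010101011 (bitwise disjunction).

OR: 1 when either bit is 1
  00000100000110
| 10001010101011
----------------
  10001110101111
Decimal: 262 | 8875 = 9135



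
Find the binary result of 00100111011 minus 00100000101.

Method 1 - Direct subtraction (column by column from the right: bit − bit − borrow-in; if negative, add 2 and borrow 1 from the next column):
borrow: 00000001000
        00100111011
-       00100000101
-------------------
        00000110110

Method 2 - Add two's complement:
Two's complement of 00100000101: invert → 11011111010, add 1 → 11011111011
  00100111011
+ 11011111011
-------------
 100000110110  (end carry out of the top bit = 1)
Discarding the end carry: 00000110110
Decimal check:
  00100111011 = 256 + 32 + 16 + 8 + 2 + 1 = 315
  00100000101 = 256 + 4 + 1 = 261
  315 - 261 = 54, and 00000110110 = 32 + 16 + 4 + 2 = 54 ✓



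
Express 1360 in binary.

Using repeated division by 2:
1360 ÷ 2 = 680 remainder 0
680 ÷ 2 = 340 remainder 0
340 ÷ 2 = 170 remainder 0
170 ÷ 2 = 85 remainder 0
85 ÷ 2 = 42 remainder 1
42 ÷ 2 = 21 remainder 0
21 ÷ 2 = 10 remainder 1
10 ÷ 2 = 5 remainder 0
5 ÷ 2 = 2 remainder 1
2 ÷ 2 = 1 remainder 0
1 ÷ 2 = 0 remainder 1
Reading remainders bottom to top: 10101010000



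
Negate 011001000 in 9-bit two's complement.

Original: 011001000
Step 1 - Invert all bits: 100110111
Step 2 - Add 1: 100111000
Verification: 011001000 + 100111000 = 1000000000; discarding the end carry (carry out of the top bit) leaves the 9-bit value 000000000, as required for x + (-x)



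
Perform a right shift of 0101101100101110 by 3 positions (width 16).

Original: 0101101100101110 (decimal 23342)
Shift right by 3 positions
Drop the 3 low bits; fill with zeros on the left
Result: 0000101101100101 (decimal 2917)
Equivalent: 23342 >> 3 = 23342 ÷ 2^3 = 2917



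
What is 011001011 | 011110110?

OR: 1 when either bit is 1
  011001011
| 011110110
-----------
  011111111
Decimal: 203 | 246 = 255



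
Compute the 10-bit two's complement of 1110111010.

Original (sign bit 1, negative): 1110111010
Step 1 - Invert all bits: 0001000101
Step 2 - Add 1: 0001000110
Verification: 1110111010 + 0001000110 = 10000000000; discarding the end carry (carry out of the top bit) leaves the 10-bit value 0000000000, as required for x + (-x)



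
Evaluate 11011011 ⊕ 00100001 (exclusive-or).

XOR: 1 when bits differ
  11011011
^ 00100001
----------
  11111010
Decimal: 219 ^ 33 = 250



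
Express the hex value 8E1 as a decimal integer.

Expand by place value (powers of 16):
Digit values: E = 14
8E1 = 8 × 16^2 + 14 × 16^1 + 1 × 16^0
= 8 × 256 + 14 × 16 + 1 × 1
= 2048 + 224 + 1
= 2273



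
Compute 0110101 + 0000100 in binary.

Add column by column from the right: bit + bit + carry-in; write the sum mod 2, carry 1 when the sum is 2 or 3.
carry:  0001000
        0110101
+       0000100
---------------
       00111001
(the carry out of the leftmost column, 0, becomes the leading bit)
Decimal check:
  0110101 = 32 + 16 + 4 + 1 = 53
  0000100 = 4
  53 + 4 = 57, and 00111001 = 32 + 16 + 8 + 1 = 57 ✓



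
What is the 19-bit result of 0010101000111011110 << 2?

Original: 0010101000111011110 (decimal 86494)
Shift left by 2 positions
Append 2 zeros on the right
Result: 1010100011101111000 (decimal 345976)
Equivalent: 86494 << 2 = 86494 × 2^2 = 345976



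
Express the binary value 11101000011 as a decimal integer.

Sum of powers of 2 for each 1-bit:
2^0 + 2^1 + 2^6 + 2^8 + 2^9 + 2^10
= 1 + 2 + 64 + 256 + 512 + 1024
= 1859



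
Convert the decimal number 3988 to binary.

Using repeated division by 2:
3988 ÷ 2 = 1994 remainder 0
1994 ÷ 2 = 997 remainder 0
997 ÷ 2 = 498 remainder 1
498 ÷ 2 = 249 remainder 0
249 ÷ 2 = 124 remainder 1
124 ÷ 2 = 62 remainder 0
62 ÷ 2 = 31 remainder 0
31 ÷ 2 = 15 remainder 1
15 ÷ 2 = 7 remainder 1
7 ÷ 2 = 3 remainder 1
3 ÷ 2 = 1 remainder 1
1 ÷ 2 = 0 remainder 1
Reading remainders bottom to top: 111110010100



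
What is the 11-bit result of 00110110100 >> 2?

Original: 00110110100 (decimal 436)
Shift right by 2 positions
Drop the 2 low bits; fill with zeros on the left
Result: 00001101101 (decimal 109)
Equivalent: 436 >> 2 = 436 ÷ 2^2 = 109



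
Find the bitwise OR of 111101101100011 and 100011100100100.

OR: 1 when either bit is 1
  111101101100011
| 100011100100100
-----------------
  111111101100111
Decimal: 31587 | 18212 = 32615



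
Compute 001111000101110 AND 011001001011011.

AND: 1 only when both bits are 1
  001111000101110
& 011001001011011
-----------------
  001001000001010
Decimal: 7726 & 12891 = 4618



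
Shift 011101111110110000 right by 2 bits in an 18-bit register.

Original: 011101111110110000 (decimal 122800)
Shift right by 2 positions
Drop the 2 low bits; fill with zeros on the left
Result: 000111011111101100 (decimal 30700)
Equivalent: 122800 >> 2 = 122800 ÷ 2^2 = 30700



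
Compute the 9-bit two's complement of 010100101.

Original: 010100101
Step 1 - Invert all bits: 101011010
Step 2 - Add 1: 101011011
Verification: 010100101 + 101011011 = 1000000000; discarding the end carry (carry out of the top bit) leaves the 9-bit value 000000000, as required for x + (-x)



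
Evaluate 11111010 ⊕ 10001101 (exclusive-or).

XOR: 1 when bits differ
  11111010
^ 10001101
----------
  01110111
Decimal: 250 ^ 141 = 119



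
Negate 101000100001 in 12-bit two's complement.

Original (sign bit 1, negative): 101000100001
Step 1 - Invert all bits: 010111011110
Step 2 - Add 1: 010111011111
Verification: 101000100001 + 010111011111 = 1000000000000; discarding the end carry (carry out of the top bit) leaves the 12-bit value 000000000000, as required for x + (-x)



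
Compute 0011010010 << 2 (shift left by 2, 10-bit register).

Original: 0011010010 (decimal 210)
Shift left by 2 positions
Append 2 zeros on the right
Result: 1101001000 (decimal 840)
Equivalent: 210 << 2 = 210 × 2^2 = 840



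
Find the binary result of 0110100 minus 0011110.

Method 1 - Direct subtraction (column by column from the right: bit − bit − borrow-in; if negative, add 2 and borrow 1 from the next column):
borrow: 0111100
        0110100
-       0011110
---------------
        0010110

Method 2 - Add two's complement:
Two's complement of 0011110: invert → 1100001, add 1 → 1100010
  0110100
+ 1100010
---------
 10010110  (end carry out of the top bit = 1)
Discarding the end carry: 0010110
Decimal check:
  0110100 = 32 + 16 + 4 = 52
  0011110 = 16 + 8 + 4 + 2 = 30
  52 - 30 = 22, and 0010110 = 16 + 4 + 2 = 22 ✓



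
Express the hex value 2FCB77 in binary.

Convert each hex digit to 4 bits:
  2 = 0010
  F = 1111
  C = 1100
  B = 1011
  7 = 0111
  7 = 0111
Concatenate: 001011111100101101110111



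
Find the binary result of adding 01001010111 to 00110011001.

Add column by column from the right: bit + bit + carry-in; write the sum mod 2, carry 1 when the sum is 2 or 3.
carry:  00000111110
        01001010111
+       00110011001
-------------------
       001111110000
(the carry out of the leftmost column, 0, becomes the leading bit)
Decimal check:
  01001010111 = 512 + 64 + 16 + 4 + 2 + 1 = 599
  00110011001 = 256 + 128 + 16 + 8 + 1 = 409
  599 + 409 = 1008, and 001111110000 = 512 + 256 + 128 + 64 + 32 + 16 = 1008 ✓



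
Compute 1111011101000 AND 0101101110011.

AND: 1 only when both bits are 1
  1111011101000
& 0101101110011
---------------
  0101001100000
Decimal: 7912 & 2931 = 2656



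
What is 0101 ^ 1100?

XOR: 1 when bits differ
  0101
^ 1100
------
  1001
Decimal: 5 ^ 12 = 9



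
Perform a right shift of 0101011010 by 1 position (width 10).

Original: 0101011010 (decimal 346)
Shift right by 1 position
Drop the 1 low bit; fill with zero on the left
Result: 0010101101 (decimal 173)
Equivalent: 346 >> 1 = 346 ÷ 2^1 = 173



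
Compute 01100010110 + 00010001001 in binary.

Add column by column from the right: bit + bit + carry-in; write the sum mod 2, carry 1 when the sum is 2 or 3.
carry:  00000000000
        01100010110
+       00010001001
-------------------
       001110011111
(the carry out of the leftmost column, 0, becomes the leading bit)
Decimal check:
  01100010110 = 512 + 256 + 16 + 4 + 2 = 790
  00010001001 = 128 + 8 + 1 = 137
  790 + 137 = 927, and 001110011111 = 512 + 256 + 128 + 16 + 8 + 4 + 2 + 1 = 927 ✓



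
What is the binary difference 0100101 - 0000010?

Method 1 - Direct subtraction (column by column from the right: bit − bit − borrow-in; if negative, add 2 and borrow 1 from the next column):
borrow: 0000100
        0100101
-       0000010
---------------
        0100011

Method 2 - Add two's complement:
Two's complement of 0000010: invert → 1111101, add 1 → 1111110
  0100101
+ 1111110
---------
 10100011  (end carry out of the top bit = 1)
Discarding the end carry: 0100011
Decimal check:
  0100101 = 32 + 4 + 1 = 37
  0000010 = 2
  37 - 2 = 35, and 0100011 = 32 + 2 + 1 = 35 ✓



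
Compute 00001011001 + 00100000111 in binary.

Add column by column from the right: bit + bit + carry-in; write the sum mod 2, carry 1 when the sum is 2 or 3.
carry:  00000111110
        00001011001
+       00100000111
-------------------
       000101100000
(the carry out of the leftmost column, 0, becomes the leading bit)
Decimal check:
  00001011001 = 64 + 16 + 8 + 1 = 89
  00100000111 = 256 + 4 + 2 + 1 = 263
  89 + 263 = 352, and 000101100000 = 256 + 64 + 32 = 352 ✓



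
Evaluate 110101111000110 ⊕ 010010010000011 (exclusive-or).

XOR: 1 when bits differ
  110101111000110
^ 010010010000011
-----------------
  100111101000101
Decimal: 27590 ^ 9347 = 20293



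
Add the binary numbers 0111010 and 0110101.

Add column by column from the right: bit + bit + carry-in; write the sum mod 2, carry 1 when the sum is 2 or 3.
carry:  1100000
        0111010
+       0110101
---------------
       01101111
(the carry out of the leftmost column, 0, becomes the leading bit)
Decimal check:
  0111010 = 32 + 16 + 8 + 2 = 58
  0110101 = 32 + 16 + 4 + 1 = 53
  58 + 53 = 111, and 01101111 = 64 + 32 + 8 + 4 + 2 + 1 = 111 ✓



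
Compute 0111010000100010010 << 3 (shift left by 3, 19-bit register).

Original: 0111010000100010010 (decimal 237842)
Shift left by 3 positions
Append 3 zeros on the right and drop the 3 high bits that overflow the 19-bit width
Result: 1010000100010010000 (decimal 329872)
Equivalent: 237842 << 3 = 237842 × 2^3 = 1902736, truncated to 19 bits = 329872



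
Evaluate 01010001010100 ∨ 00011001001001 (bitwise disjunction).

OR: 1 when either bit is 1
  01010001010100
| 00011001001001
----------------
  01011001011101
Decimal: 5204 | 1609 = 5725



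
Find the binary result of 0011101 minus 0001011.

Method 1 - Direct subtraction (column by column from the right: bit − bit − borrow-in; if negative, add 2 and borrow 1 from the next column):
borrow: 0000100
        0011101
-       0001011
---------------
        0010010

Method 2 - Add two's complement:
Two's complement of 0001011: invert → 1110100, add 1 → 1110101
  0011101
+ 1110101
---------
 10010010  (end carry out of the top bit = 1)
Discarding the end carry: 0010010
Decimal check:
  0011101 = 16 + 8 + 4 + 1 = 29
  0001011 = 8 + 2 + 1 = 11
  29 - 11 = 18, and 0010010 = 16 + 2 = 18 ✓



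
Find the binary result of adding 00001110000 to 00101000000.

Add column by column from the right: bit + bit + carry-in; write the sum mod 2, carry 1 when the sum is 2 or 3.
carry:  00010000000
        00001110000
+       00101000000
-------------------
       000110110000
(the carry out of the leftmost column, 0, becomes the leading bit)
Decimal check:
  00001110000 = 64 + 32 + 16 = 112
  00101000000 = 256 + 64 = 320
  112 + 320 = 432, and 000110110000 = 256 + 128 + 32 + 16 = 432 ✓



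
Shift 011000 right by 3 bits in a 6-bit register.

Original: 011000 (decimal 24)
Shift right by 3 positions
Drop the 3 low bits; fill with zeros on the left
Result: 000011 (decimal 3)
Equivalent: 24 >> 3 = 24 ÷ 2^3 = 3



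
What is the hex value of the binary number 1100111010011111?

Group into 4-bit nibbles from right:
  1100 = C
  1110 = E
  1001 = 9
  1111 = F
Result: CE9F



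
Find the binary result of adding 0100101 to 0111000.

Add column by column from the right: bit + bit + carry-in; write the sum mod 2, carry 1 when the sum is 2 or 3.
carry:  1000000
        0100101
+       0111000
---------------
       01011101
(the carry out of the leftmost column, 0, becomes the leading bit)
Decimal check:
  0100101 = 32 + 4 + 1 = 37
  0111000 = 32 + 16 + 8 = 56
  37 + 56 = 93, and 01011101 = 64 + 16 + 8 + 4 + 1 = 93 ✓



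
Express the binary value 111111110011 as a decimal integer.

Sum of powers of 2 for each 1-bit:
2^0 + 2^1 + 2^4 + 2^5 + 2^6 + 2^7 + 2^8 + 2^9 + 2^10 + 2^11
= 1 + 2 + 16 + 32 + 64 + 128 + 256 + 512 + 1024 + 2048
= 4083



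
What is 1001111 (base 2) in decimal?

Sum of powers of 2 for each 1-bit:
2^0 + 2^1 + 2^2 + 2^3 + 2^6
= 1 + 2 + 4 + 8 + 64
= 79



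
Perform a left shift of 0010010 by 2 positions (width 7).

Original: 0010010 (decimal 18)
Shift left by 2 positions
Append 2 zeros on the right
Result: 1001000 (decimal 72)
Equivalent: 18 << 2 = 18 × 2^2 = 72



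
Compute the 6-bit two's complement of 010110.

Original: 010110
Step 1 - Invert all bits: 101001
Step 2 - Add 1: 101010
Verification: 010110 + 101010 = 1000000; discarding the end carry (carry out of the top bit) leaves the 6-bit value 000000, as required for x + (-x)



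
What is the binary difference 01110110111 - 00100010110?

Method 1 - Direct subtraction (column by column from the right: bit − bit − borrow-in; if negative, add 2 and borrow 1 from the next column):
borrow: 00000000000
        01110110111
-       00100010110
-------------------
        01010100001

Method 2 - Add two's complement:
Two's complement of 00100010110: invert → 11011101001, add 1 → 11011101010
  01110110111
+ 11011101010
-------------
 101010100001  (end carry out of the top bit = 1)
Discarding the end carry: 01010100001
Decimal check:
  01110110111 = 512 + 256 + 128 + 32 + 16 + 4 + 2 + 1 = 951
  00100010110 = 256 + 16 + 4 + 2 = 278
  951 - 278 = 673, and 01010100001 = 512 + 128 + 32 + 1 = 673 ✓



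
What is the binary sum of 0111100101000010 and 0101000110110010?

Add column by column from the right: bit + bit + carry-in; write the sum mod 2, carry 1 when the sum is 2 or 3.
carry:  1110001000000100
        0111100101000010
+       0101000110110010
------------------------
       01100101011110100
(the carry out of the leftmost column, 0, becomes the leading bit)
Decimal check:
  0111100101000010 = 16384 + 8192 + 4096 + 2048 + 256 + 64 + 2 = 31042
  0101000110110010 = 16384 + 4096 + 256 + 128 + 32 + 16 + 2 = 20914
  31042 + 20914 = 51956, and 01100101011110100 = 32768 + 16384 + 2048 + 512 + 128 + 64 + 32 + 16 + 4 = 51956 ✓



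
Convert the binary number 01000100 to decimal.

Sum of powers of 2 for each 1-bit:
2^2 + 2^6
= 4 + 64
= 68



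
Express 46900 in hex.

Using repeated division by 16 (digits 10–15 are A–F):
46900 ÷ 16 = 2931 remainder 4
2931 ÷ 16 = 183 remainder 3
183 ÷ 16 = 11 remainder 7
11 ÷ 16 = 0 remainder 11 (B)
Reading remainders bottom to top: B734



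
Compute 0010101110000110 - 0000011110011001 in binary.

Method 1 - Direct subtraction (column by column from the right: bit − bit − borrow-in; if negative, add 2 and borrow 1 from the next column):
borrow: 0000111111110010
        0010101110000110
-       0000011110011001
------------------------
        0010001111101101

Method 2 - Add two's complement:
Two's complement of 0000011110011001: invert → 1111100001100110, add 1 → 1111100001100111
  0010101110000110
+ 1111100001100111
------------------
 10010001111101101  (end carry out of the top bit = 1)
Discarding the end carry: 0010001111101101
Decimal check:
  0010101110000110 = 8192 + 2048 + 512 + 256 + 128 + 4 + 2 = 11142
  0000011110011001 = 1024 + 512 + 256 + 128 + 16 + 8 + 1 = 1945
  11142 - 1945 = 9197, and 0010001111101101 = 8192 + 512 + 256 + 128 + 64 + 32 + 8 + 4 + 1 = 9197 ✓



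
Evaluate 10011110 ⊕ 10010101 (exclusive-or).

XOR: 1 when bits differ
  10011110
^ 10010101
----------
  00001011
Decimal: 158 ^ 149 = 11



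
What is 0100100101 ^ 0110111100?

XOR: 1 when bits differ
  0100100101
^ 0110111100
------------
  0010011001
Decimal: 293 ^ 444 = 153



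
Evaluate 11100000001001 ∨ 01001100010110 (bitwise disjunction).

OR: 1 when either bit is 1
  11100000001001
| 01001100010110
----------------
  11101100011111
Decimal: 14345 | 4886 = 15135



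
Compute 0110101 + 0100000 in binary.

Add column by column from the right: bit + bit + carry-in; write the sum mod 2, carry 1 when the sum is 2 or 3.
carry:  1000000
        0110101
+       0100000
---------------
       01010101
(the carry out of the leftmost column, 0, becomes the leading bit)
Decimal check:
  0110101 = 32 + 16 + 4 + 1 = 53
  0100000 = 32
  53 + 32 = 85, and 01010101 = 64 + 16 + 4 + 1 = 85 ✓



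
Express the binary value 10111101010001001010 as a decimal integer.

Sum of powers of 2 for each 1-bit:
2^1 + 2^3 + 2^6 + 2^10 + 2^12 + 2^14 + 2^15 + 2^16 + 2^17 + 2^19
= 2 + 8 + 64 + 1024 + 4096 + 16384 + 32768 + 65536 + 131072 + 524288
= 775242



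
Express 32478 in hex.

Using repeated division by 16 (digits 10–15 are A–F):
32478 ÷ 16 = 2029 remainder 14 (E)
2029 ÷ 16 = 126 remainder 13 (D)
126 ÷ 16 = 7 remainder 14 (E)
7 ÷ 16 = 0 remainder 7
Reading remainders bottom to top: 7EDE



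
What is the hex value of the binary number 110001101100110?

Group into 4-bit nibbles from right:
  0110 = 6
  0011 = 3
  0110 = 6
  0110 = 6
Result: 6366



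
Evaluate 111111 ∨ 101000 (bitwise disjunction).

OR: 1 when either bit is 1
  111111
| 101000
--------
  111111
Decimal: 63 | 40 = 63



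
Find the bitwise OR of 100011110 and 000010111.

OR: 1 when either bit is 1
  100011110
| 000010111
-----------
  100011111
Decimal: 286 | 23 = 287



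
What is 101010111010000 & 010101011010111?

AND: 1 only when both bits are 1
  101010111010000
& 010101011010111
-----------------
  000000011010000
Decimal: 21968 & 10967 = 208



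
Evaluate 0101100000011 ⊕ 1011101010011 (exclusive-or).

XOR: 1 when bits differ
  0101100000011
^ 1011101010011
---------------
  1110001010000
Decimal: 2819 ^ 5971 = 7248



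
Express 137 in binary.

Using repeated division by 2:
137 ÷ 2 = 68 remainder 1
68 ÷ 2 = 34 remainder 0
34 ÷ 2 = 17 remainder 0
17 ÷ 2 = 8 remainder 1
8 ÷ 2 = 4 remainder 0
4 ÷ 2 = 2 remainder 0
2 ÷ 2 = 1 remainder 0
1 ÷ 2 = 0 remainder 1
Reading remainders bottom to top: 10001001



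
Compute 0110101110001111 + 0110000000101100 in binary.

Add column by column from the right: bit + bit + carry-in; write the sum mod 2, carry 1 when the sum is 2 or 3.
carry:  1100000000011000
        0110101110001111
+       0110000000101100
------------------------
       01100101110111011
(the carry out of the leftmost column, 0, becomes the leading bit)
Decimal check:
  0110101110001111 = 16384 + 8192 + 2048 + 512 + 256 + 128 + 8 + 4 + 2 + 1 = 27535
  0110000000101100 = 16384 + 8192 + 32 + 8 + 4 = 24620
  27535 + 24620 = 52155, and 01100101110111011 = 32768 + 16384 + 2048 + 512 + 256 + 128 + 32 + 16 + 8 + 2 + 1 = 52155 ✓



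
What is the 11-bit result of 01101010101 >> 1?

Original: 01101010101 (decimal 853)
Shift right by 1 position
Drop the 1 low bit; fill with zero on the left
Result: 00110101010 (decimal 426)
Equivalent: 853 >> 1 = 853 ÷ 2^1 = 426



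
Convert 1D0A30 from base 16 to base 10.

Expand by place value (powers of 16):
Digit values: D = 13, A = 10
1D0A30 = 1 × 16^5 + 13 × 16^4 + 0 × 16^3 + 10 × 16^2 + 3 × 16^1 + 0 × 16^0
= 1 × 1048576 + 13 × 65536 + 0 × 4096 + 10 × 256 + 3 × 16 + 0 × 1
= 1048576 + 851968 + 0 + 2560 + 48 + 0
= 1903152



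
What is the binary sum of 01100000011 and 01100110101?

Add column by column from the right: bit + bit + carry-in; write the sum mod 2, carry 1 when the sum is 2 or 3.
carry:  11000001110
        01100000011
+       01100110101
-------------------
       011000111000
(the carry out of the leftmost column, 0, becomes the leading bit)
Decimal check:
  01100000011 = 512 + 256 + 2 + 1 = 771
  01100110101 = 512 + 256 + 32 + 16 + 4 + 1 = 821
  771 + 821 = 1592, and 011000111000 = 1024 + 512 + 32 + 16 + 8 = 1592 ✓



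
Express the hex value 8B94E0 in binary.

Convert each hex digit to 4 bits:
  8 = 1000
  B = 1011
  9 = 1001
  4 = 0100
  E = 1110
  0 = 0000
Concatenate: 100010111001010011100000



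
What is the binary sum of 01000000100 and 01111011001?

Add column by column from the right: bit + bit + carry-in; write the sum mod 2, carry 1 when the sum is 2 or 3.
carry:  10000000000
        01000000100
+       01111011001
-------------------
       010111011101
(the carry out of the leftmost column, 0, becomes the leading bit)
Decimal check:
  01000000100 = 512 + 4 = 516
  01111011001 = 512 + 256 + 128 + 64 + 16 + 8 + 1 = 985
  516 + 985 = 1501, and 010111011101 = 1024 + 256 + 128 + 64 + 16 + 8 + 4 + 1 = 1501 ✓



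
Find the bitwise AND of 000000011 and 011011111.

AND: 1 only when both bits are 1
  000000011
& 011011111
-----------
  000000011
Decimal: 3 & 223 = 3



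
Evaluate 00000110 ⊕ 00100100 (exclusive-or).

XOR: 1 when bits differ
  00000110
^ 00100100
----------
  00100010
Decimal: 6 ^ 36 = 34



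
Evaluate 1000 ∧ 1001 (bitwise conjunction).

AND: 1 only when both bits are 1
  1000
& 1001
------
  1000
Decimal: 8 & 9 = 8



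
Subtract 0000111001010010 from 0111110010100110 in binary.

Method 1 - Direct subtraction (column by column from the right: bit − bit − borrow-in; if negative, add 2 and borrow 1 from the next column):
borrow: 0001110010100000
        0111110010100110
-       0000111001010010
------------------------
        0110111001010100

Method 2 - Add two's complement:
Two's complement of 0000111001010010: invert → 1111000110101101, add 1 → 1111000110101110
  0111110010100110
+ 1111000110101110
------------------
 10110111001010100  (end carry out of the top bit = 1)
Discarding the end carry: 0110111001010100
Decimal check:
  0111110010100110 = 16384 + 8192 + 4096 + 2048 + 1024 + 128 + 32 + 4 + 2 = 31910
  0000111001010010 = 2048 + 1024 + 512 + 64 + 16 + 2 = 3666
  31910 - 3666 = 28244, and 0110111001010100 = 16384 + 8192 + 2048 + 1024 + 512 + 64 + 16 + 4 = 28244 ✓



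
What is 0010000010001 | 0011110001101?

OR: 1 when either bit is 1
  0010000010001
| 0011110001101
---------------
  0011110011101
Decimal: 1041 | 1933 = 1949



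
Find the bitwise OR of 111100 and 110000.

OR: 1 when either bit is 1
  111100
| 110000
--------
  111100
Decimal: 60 | 48 = 60



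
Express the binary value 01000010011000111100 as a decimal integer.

Sum of powers of 2 for each 1-bit:
2^2 + 2^3 + 2^4 + 2^5 + 2^9 + 2^10 + 2^13 + 2^18
= 4 + 8 + 16 + 32 + 512 + 1024 + 8192 + 262144
= 271932



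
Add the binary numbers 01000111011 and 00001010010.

Add column by column from the right: bit + bit + carry-in; write the sum mod 2, carry 1 when the sum is 2 or 3.
carry:  00011100100
        01000111011
+       00001010010
-------------------
       001010001101
(the carry out of the leftmost column, 0, becomes the leading bit)
Decimal check:
  01000111011 = 512 + 32 + 16 + 8 + 2 + 1 = 571
  00001010010 = 64 + 16 + 2 = 82
  571 + 82 = 653, and 001010001101 = 512 + 128 + 8 + 4 + 1 = 653 ✓



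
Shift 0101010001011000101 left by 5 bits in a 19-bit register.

Original: 0101010001011000101 (decimal 172741)
Shift left by 5 positions
Append 5 zeros on the right and drop the 5 high bits that overflow the 19-bit width
Result: 1000101100010100000 (decimal 284832)
Equivalent: 172741 << 5 = 172741 × 2^5 = 5527712, truncated to 19 bits = 284832



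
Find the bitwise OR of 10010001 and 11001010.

OR: 1 when either bit is 1
  10010001
| 11001010
----------
  11011011
Decimal: 145 | 202 = 219



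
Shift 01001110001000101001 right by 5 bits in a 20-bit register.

Original: 01001110001000101001 (decimal 320041)
Shift right by 5 positions
Drop the 5 low bits; fill with zeros on the left
Result: 00000010011100010001 (decimal 10001)
Equivalent: 320041 >> 5 = 320041 ÷ 2^5 = 10001



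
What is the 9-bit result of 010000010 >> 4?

Original: 010000010 (decimal 130)
Shift right by 4 positions
Drop the 4 low bits; fill with zeros on the left
Result: 000001000 (decimal 8)
Equivalent: 130 >> 4 = 130 ÷ 2^4 = 8



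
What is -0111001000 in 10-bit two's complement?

Original: 0111001000
Step 1 - Invert all bits: 1000110111
Step 2 - Add 1: 1000111000
Verification: 0111001000 + 1000111000 = 10000000000; discarding the end carry (carry out of the top bit) leaves the 10-bit value 0000000000, as required for x + (-x)



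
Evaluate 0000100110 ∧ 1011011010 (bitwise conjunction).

AND: 1 only when both bits are 1
  0000100110
& 1011011010
------------
  0000000010
Decimal: 38 & 730 = 2



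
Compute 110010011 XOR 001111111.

XOR: 1 when bits differ
  110010011
^ 001111111
-----------
  111101100
Decimal: 403 ^ 127 = 492



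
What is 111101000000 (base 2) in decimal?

Sum of powers of 2 for each 1-bit:
2^6 + 2^8 + 2^9 + 2^10 + 2^11
= 64 + 256 + 512 + 1024 + 2048
= 3904



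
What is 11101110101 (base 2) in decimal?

Sum of powers of 2 for each 1-bit:
2^0 + 2^2 + 2^4 + 2^5 + 2^6 + 2^8 + 2^9 + 2^10
= 1 + 4 + 16 + 32 + 64 + 256 + 512 + 1024
= 1909



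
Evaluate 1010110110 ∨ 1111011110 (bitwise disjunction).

OR: 1 when either bit is 1
  1010110110
| 1111011110
------------
  1111111110
Decimal: 694 | 990 = 1022



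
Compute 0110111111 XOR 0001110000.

XOR: 1 when bits differ
  0110111111
^ 0001110000
------------
  0111001111
Decimal: 447 ^ 112 = 463



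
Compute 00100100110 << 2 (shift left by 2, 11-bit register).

Original: 00100100110 (decimal 294)
Shift left by 2 positions
Append 2 zeros on the right
Result: 10010011000 (decimal 1176)
Equivalent: 294 << 2 = 294 × 2^2 = 1176



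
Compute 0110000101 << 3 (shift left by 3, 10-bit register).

Original: 0110000101 (decimal 389)
Shift left by 3 positions
Append 3 zeros on the right and drop the 3 high bits that overflow the 10-bit width
Result: 0000101000 (decimal 40)
Equivalent: 389 << 3 = 389 × 2^3 = 3112, truncated to 10 bits = 40



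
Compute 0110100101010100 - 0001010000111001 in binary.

Method 1 - Direct subtraction (column by column from the right: bit − bit − borrow-in; if negative, add 2 and borrow 1 from the next column):
borrow: 0010100001110110
        0110100101010100
-       0001010000111001
------------------------
        0101010100011011

Method 2 - Add two's complement:
Two's complement of 0001010000111001: invert → 1110101111000110, add 1 → 1110101111000111
  0110100101010100
+ 1110101111000111
------------------
 10101010100011011  (end carry out of the top bit = 1)
Discarding the end carry: 0101010100011011
Decimal check:
  0110100101010100 = 16384 + 8192 + 2048 + 256 + 64 + 16 + 4 = 26964
  0001010000111001 = 4096 + 1024 + 32 + 16 + 8 + 1 = 5177
  26964 - 5177 = 21787, and 0101010100011011 = 16384 + 4096 + 1024 + 256 + 16 + 8 + 2 + 1 = 21787 ✓



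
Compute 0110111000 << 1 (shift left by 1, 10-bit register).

Original: 0110111000 (decimal 440)
Shift left by 1 position
Append 1 zero on the right
Result: 1101110000 (decimal 880)
Equivalent: 440 << 1 = 440 × 2^1 = 880



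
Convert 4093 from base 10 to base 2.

Using repeated division by 2:
4093 ÷ 2 = 2046 remainder 1
2046 ÷ 2 = 1023 remainder 0
1023 ÷ 2 = 511 remainder 1
511 ÷ 2 = 255 remainder 1
255 ÷ 2 = 127 remainder 1
127 ÷ 2 = 63 remainder 1
63 ÷ 2 = 31 remainder 1
31 ÷ 2 = 15 remainder 1
15 ÷ 2 = 7 remainder 1
7 ÷ 2 = 3 remainder 1
3 ÷ 2 = 1 remainder 1
1 ÷ 2 = 0 remainder 1
Reading remainders bottom to top: 111111111101



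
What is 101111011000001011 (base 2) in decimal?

Sum of powers of 2 for each 1-bit:
2^0 + 2^1 + 2^3 + 2^9 + 2^10 + 2^12 + 2^13 + 2^14 + 2^15 + 2^17
= 1 + 2 + 8 + 512 + 1024 + 4096 + 8192 + 16384 + 32768 + 131072
= 194059



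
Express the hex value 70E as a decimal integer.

Expand by place value (powers of 16):
Digit values: E = 14
70E = 7 × 16^2 + 0 × 16^1 + 14 × 16^0
= 7 × 256 + 0 × 16 + 14 × 1
= 1792 + 0 + 14
= 1806



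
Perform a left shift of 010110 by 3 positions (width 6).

Original: 010110 (decimal 22)
Shift left by 3 positions
Append 3 zeros on the right and drop the 3 high bits that overflow the 6-bit width
Result: 110000 (decimal 48)
Equivalent: 22 << 3 = 22 × 2^3 = 176, truncated to 6 bits = 48



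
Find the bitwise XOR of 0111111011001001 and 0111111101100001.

XOR: 1 when bits differ
  0111111011001001
^ 0111111101100001
------------------
  0000000110101000
Decimal: 32457 ^ 32609 = 424



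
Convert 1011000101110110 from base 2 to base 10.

Sum of powers of 2 for each 1-bit:
2^1 + 2^2 + 2^4 + 2^5 + 2^6 + 2^8 + 2^12 + 2^13 + 2^15
= 2 + 4 + 16 + 32 + 64 + 256 + 4096 + 8192 + 32768
= 45430



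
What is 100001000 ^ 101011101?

XOR: 1 when bits differ
  100001000
^ 101011101
-----------
  001010101
Decimal: 264 ^ 349 = 85



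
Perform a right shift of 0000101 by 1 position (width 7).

Original: 0000101 (decimal 5)
Shift right by 1 position
Drop the 1 low bit; fill with zero on the left
Result: 0000010 (decimal 2)
Equivalent: 5 >> 1 = 5 ÷ 2^1 = 2



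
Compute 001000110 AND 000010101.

AND: 1 only when both bits are 1
  001000110
& 000010101
-----------
  000000100
Decimal: 70 & 21 = 4



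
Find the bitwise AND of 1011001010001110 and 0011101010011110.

AND: 1 only when both bits are 1
  1011001010001110
& 0011101010011110
------------------
  0011001010001110
Decimal: 45710 & 15006 = 12942



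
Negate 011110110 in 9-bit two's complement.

Original: 011110110
Step 1 - Invert all bits: 100001001
Step 2 - Add 1: 100001010
Verification: 011110110 + 100001010 = 1000000000; discarding the end carry (carry out of the top bit) leaves the 9-bit value 000000000, as required for x + (-x)



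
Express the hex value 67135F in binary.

Convert each hex digit to 4 bits:
  6 = 0110
  7 = 0111
  1 = 0001
  3 = 0011
  5 = 0101
  F = 1111
Concatenate: 011001110001001101011111



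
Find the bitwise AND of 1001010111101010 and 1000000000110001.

AND: 1 only when both bits are 1
  1001010111101010
& 1000000000110001
------------------
  1000000000100000
Decimal: 38378 & 32817 = 32800



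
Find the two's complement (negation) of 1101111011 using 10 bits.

Original (sign bit 1, negative): 1101111011
Step 1 - Invert all bits: 0010000100
Step 2 - Add 1: 0010000101
Verification: 1101111011 + 0010000101 = 10000000000; discarding the end carry (carry out of the top bit) leaves the 10-bit value 0000000000, as required for x + (-x)



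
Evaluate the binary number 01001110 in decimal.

Sum of powers of 2 for each 1-bit:
2^1 + 2^2 + 2^3 + 2^6
= 2 + 4 + 8 + 64
= 78



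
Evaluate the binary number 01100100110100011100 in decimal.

Sum of powers of 2 for each 1-bit:
2^2 + 2^3 + 2^4 + 2^8 + 2^10 + 2^11 + 2^14 + 2^17 + 2^18
= 4 + 8 + 16 + 256 + 1024 + 2048 + 16384 + 131072 + 262144
= 412956



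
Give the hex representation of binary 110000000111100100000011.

Group into 4-bit nibbles from right:
  1100 = C
  0000 = 0
  0111 = 7
  1001 = 9
  0000 = 0
  0011 = 3
Result: C07903



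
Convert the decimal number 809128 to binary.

Using repeated division by 2:
809128 ÷ 2 = 404564 remainder 0
404564 ÷ 2 = 202282 remainder 0
202282 ÷ 2 = 101141 remainder 0
101141 ÷ 2 = 50570 remainder 1
50570 ÷ 2 = 25285 remainder 0
25285 ÷ 2 = 12642 remainder 1
12642 ÷ 2 = 6321 remainder 0
6321 ÷ 2 = 3160 remainder 1
3160 ÷ 2 = 1580 remainder 0
1580 ÷ 2 = 790 remainder 0
790 ÷ 2 = 395 remainder 0
395 ÷ 2 = 197 remainder 1
197 ÷ 2 = 98 remainder 1
98 ÷ 2 = 49 remainder 0
49 ÷ 2 = 24 remainder 1
24 ÷ 2 = 12 remainder 0
12 ÷ 2 = 6 remainder 0
6 ÷ 2 = 3 remainder 0
3 ÷ 2 = 1 remainder 1
1 ÷ 2 = 0 remainder 1
Reading remainders bottom to top: 11000101100010101000



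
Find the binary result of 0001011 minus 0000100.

Method 1 - Direct subtraction (column by column from the right: bit − bit − borrow-in; if negative, add 2 and borrow 1 from the next column):
borrow: 0001000
        0001011
-       0000100
---------------
        0000111

Method 2 - Add two's complement:
Two's complement of 0000100: invert → 1111011, add 1 → 1111100
  0001011
+ 1111100
---------
 10000111  (end carry out of the top bit = 1)
Discarding the end carry: 0000111
Decimal check:
  0001011 = 8 + 2 + 1 = 11
  0000100 = 4
  11 - 4 = 7, and 0000111 = 4 + 2 + 1 = 7 ✓



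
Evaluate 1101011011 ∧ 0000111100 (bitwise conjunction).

AND: 1 only when both bits are 1
  1101011011
& 0000111100
------------
  0000011000
Decimal: 859 & 60 = 24



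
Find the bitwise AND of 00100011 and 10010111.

AND: 1 only when both bits are 1
  00100011
& 10010111
----------
  00000011
Decimal: 35 & 151 = 3



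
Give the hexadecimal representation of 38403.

Using repeated division by 16 (digits 10–15 are A–F):
38403 ÷ 16 = 2400 remainder 3
2400 ÷ 16 = 150 remainder 0
150 ÷ 16 = 9 remainder 6
9 ÷ 16 = 0 remainder 9
Reading remainders bottom to top: 9603



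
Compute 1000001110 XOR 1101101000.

XOR: 1 when bits differ
  1000001110
^ 1101101000
------------
  0101100110
Decimal: 526 ^ 872 = 358



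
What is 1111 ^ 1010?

XOR: 1 when bits differ
  1111
^ 1010
------
  0101
Decimal: 15 ^ 10 = 5



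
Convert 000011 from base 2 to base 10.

Sum of powers of 2 for each 1-bit:
2^0 + 2^1
= 1 + 2
= 3



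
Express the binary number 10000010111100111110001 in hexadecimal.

Group into 4-bit nibbles from right:
  0100 = 4
  0001 = 1
  0111 = 7
  1001 = 9
  1111 = F
  0001 = 1
Result: 4179F1



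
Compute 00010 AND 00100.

AND: 1 only when both bits are 1
  00010
& 00100
-------
  00000
Decimal: 2 & 4 = 0



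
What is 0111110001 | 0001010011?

OR: 1 when either bit is 1
  0111110001
| 0001010011
------------
  0111110011
Decimal: 497 | 83 = 499



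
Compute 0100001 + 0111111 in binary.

Add column by column from the right: bit + bit + carry-in; write the sum mod 2, carry 1 when the sum is 2 or 3.
carry:  1111110
        0100001
+       0111111
---------------
       01100000
(the carry out of the leftmost column, 0, becomes the leading bit)
Decimal check:
  0100001 = 32 + 1 = 33
  0111111 = 32 + 16 + 8 + 4 + 2 + 1 = 63
  33 + 63 = 96, and 01100000 = 64 + 32 = 96 ✓



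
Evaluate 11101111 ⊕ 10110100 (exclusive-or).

XOR: 1 when bits differ
  11101111
^ 10110100
----------
  01011011
Decimal: 239 ^ 180 = 91



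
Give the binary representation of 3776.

Using repeated division by 2:
3776 ÷ 2 = 1888 remainder 0
1888 ÷ 2 = 944 remainder 0
944 ÷ 2 = 472 remainder 0
472 ÷ 2 = 236 remainder 0
236 ÷ 2 = 118 remainder 0
118 ÷ 2 = 59 remainder 0
59 ÷ 2 = 29 remainder 1
29 ÷ 2 = 14 remainder 1
14 ÷ 2 = 7 remainder 0
7 ÷ 2 = 3 remainder 1
3 ÷ 2 = 1 remainder 1
1 ÷ 2 = 0 remainder 1
Reading remainders bottom to top: 111011000000



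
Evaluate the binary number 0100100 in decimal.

Sum of powers of 2 for each 1-bit:
2^2 + 2^5
= 4 + 32
= 36



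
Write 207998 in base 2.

Using repeated division by 2:
207998 ÷ 2 = 103999 remainder 0
103999 ÷ 2 = 51999 remainder 1
51999 ÷ 2 = 25999 remainder 1
25999 ÷ 2 = 12999 remainder 1
12999 ÷ 2 = 6499 remainder 1
6499 ÷ 2 = 3249 remainder 1
3249 ÷ 2 = 1624 remainder 1
1624 ÷ 2 = 812 remainder 0
812 ÷ 2 = 406 remainder 0
406 ÷ 2 = 203 remainder 0
203 ÷ 2 = 101 remainder 1
101 ÷ 2 = 50 remainder 1
50 ÷ 2 = 25 remainder 0
25 ÷ 2 = 12 remainder 1
12 ÷ 2 = 6 remainder 0
6 ÷ 2 = 3 remainder 0
3 ÷ 2 = 1 remainder 1
1 ÷ 2 = 0 remainder 1
Reading remainders bottom to top: 110010110001111110



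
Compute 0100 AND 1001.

AND: 1 only when both bits are 1
  0100
& 1001
------
  0000
Decimal: 4 & 9 = 0



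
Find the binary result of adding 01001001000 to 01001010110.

Add column by column from the right: bit + bit + carry-in; write the sum mod 2, carry 1 when the sum is 2 or 3.
carry:  10010000000
        01001001000
+       01001010110
-------------------
       010010011110
(the carry out of the leftmost column, 0, becomes the leading bit)
Decimal check:
  01001001000 = 512 + 64 + 8 = 584
  01001010110 = 512 + 64 + 16 + 4 + 2 = 598
  584 + 598 = 1182, and 010010011110 = 1024 + 128 + 16 + 8 + 4 + 2 = 1182 ✓



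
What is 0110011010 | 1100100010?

OR: 1 when either bit is 1
  0110011010
| 1100100010
------------
  1110111010
Decimal: 410 | 802 = 954



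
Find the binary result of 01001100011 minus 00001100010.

Method 1 - Direct subtraction (column by column from the right: bit − bit − borrow-in; if negative, add 2 and borrow 1 from the next column):
borrow: 00000000000
        01001100011
-       00001100010
-------------------
        01000000001

Method 2 - Add two's complement:
Two's complement of 00001100010: invert → 11110011101, add 1 → 11110011110
  01001100011
+ 11110011110
-------------
 101000000001  (end carry out of the top bit = 1)
Discarding the end carry: 01000000001
Decimal check:
  01001100011 = 512 + 64 + 32 + 2 + 1 = 611
  00001100010 = 64 + 32 + 2 = 98
  611 - 98 = 513, and 01000000001 = 512 + 1 = 513 ✓



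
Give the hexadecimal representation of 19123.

Using repeated division by 16 (digits 10–15 are A–F):
19123 ÷ 16 = 1195 remainder 3
1195 ÷ 16 = 74 remainder 11 (B)
74 ÷ 16 = 4 remainder 10 (A)
4 ÷ 16 = 0 remainder 4
Reading remainders bottom to top: 4AB3



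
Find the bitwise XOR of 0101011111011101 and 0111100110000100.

XOR: 1 when bits differ
  0101011111011101
^ 0111100110000100
------------------
  0010111001011001
Decimal: 22493 ^ 31108 = 11865



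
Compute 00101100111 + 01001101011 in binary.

Add column by column from the right: bit + bit + carry-in; write the sum mod 2, carry 1 when the sum is 2 or 3.
carry:  00011011110
        00101100111
+       01001101011
-------------------
       001111010010
(the carry out of the leftmost column, 0, becomes the leading bit)
Decimal check:
  00101100111 = 256 + 64 + 32 + 4 + 2 + 1 = 359
  01001101011 = 512 + 64 + 32 + 8 + 2 + 1 = 619
  359 + 619 = 978, and 001111010010 = 512 + 256 + 128 + 64 + 16 + 2 = 978 ✓



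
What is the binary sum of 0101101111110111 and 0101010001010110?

Add column by column from the right: bit + bit + carry-in; write the sum mod 2, carry 1 when the sum is 2 or 3.
carry:  1011111111101100
        0101101111110111
+       0101010001010110
------------------------
       01011000001001101
(the carry out of the leftmost column, 0, becomes the leading bit)
Decimal check:
  0101101111110111 = 16384 + 4096 + 2048 + 512 + 256 + 128 + 64 + 32 + 16 + 4 + 2 + 1 = 23543
  0101010001010110 = 16384 + 4096 + 1024 + 64 + 16 + 4 + 2 = 21590
  23543 + 21590 = 45133, and 01011000001001101 = 32768 + 8192 + 4096 + 64 + 8 + 4 + 1 = 45133 ✓



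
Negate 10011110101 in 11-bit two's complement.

Original (sign bit 1, negative): 10011110101
Step 1 - Invert all bits: 01100001010
Step 2 - Add 1: 01100001011
Verification: 10011110101 + 01100001011 = 100000000000; discarding the end carry (carry out of the top bit) leaves the 11-bit value 00000000000, as required for x + (-x)

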